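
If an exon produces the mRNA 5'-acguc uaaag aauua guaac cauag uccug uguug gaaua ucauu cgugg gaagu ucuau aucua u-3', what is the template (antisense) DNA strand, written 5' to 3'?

5′-ATAGATATAGAACTTCCCACGAATGATATTCCAACACAGGACTATGGTTACTAATTCTTTAGACGT-3′

Replace U with T to get the coding DNA strand: ACGTCTAAAGAATTAGTAACCATAGTCCTGTGTTGGAATATCATTCGTGGGAAGTTCTATATCTAT. The template strand is its reverse complement (complement TGCAGATTTCTTAATCATTGGTATCAGGACACAACCTTATAGTAAGCACCCTTCAAGATATAGATA, then reverse).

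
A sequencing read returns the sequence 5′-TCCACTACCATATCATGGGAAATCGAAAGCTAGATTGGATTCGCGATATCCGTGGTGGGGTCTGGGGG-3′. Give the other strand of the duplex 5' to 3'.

The complement of TCCACTACCATATCATGGGAAATCGAAAGCTAGATTGGATTCGCGATATCCGTGGTGGGGTCTGGGGG is AGGTGATGGTATAGTACCCTTTAGCTTTCGATCTAACCTAAGCGCTATAGGCACCACCCCAGACCCCC (A↔T, G↔C). DNA strands are antiparallel, so the complementary strand runs 3'→5'; reversing gives the 5'→3' form.

5'-CCCCCAGACCCCACCACGGATATCGCGAATCCAATCTAGCTTTCGATTTCCCATGATATGGTAGTGGA-3'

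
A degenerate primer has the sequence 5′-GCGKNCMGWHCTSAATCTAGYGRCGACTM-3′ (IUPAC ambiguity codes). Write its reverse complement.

Standard pairs A↔T, G↔C; ambiguity codes pair R↔Y, M↔K, W↔W, S↔S, H↔D, N↔N. Complement (CGCMNGKCWDGASTTAGATCRCYGCTGAK), then reverse for 5'→3'.

5'-KAGTCGYCRCTAGATTSAGDWCKGNMCGC-3'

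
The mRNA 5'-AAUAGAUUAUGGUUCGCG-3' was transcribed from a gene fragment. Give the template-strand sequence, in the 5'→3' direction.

Replace U with T to get the coding DNA strand: AATAGATTATGGTTCGCG. The template strand is its reverse complement (complement TTATCTAATACCAAGCGC, then reverse).

5'-CGCGAACCATAATCTATT-3'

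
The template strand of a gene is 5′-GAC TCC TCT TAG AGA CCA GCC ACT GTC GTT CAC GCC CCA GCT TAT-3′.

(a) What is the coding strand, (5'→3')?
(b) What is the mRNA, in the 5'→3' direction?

(a) 5'-ATAAGCTGGGGCGTGAACGACAGTGGCTGGTCTCTAAGAGGAGTC-3'
(b) 5'-AUAAGCUGGGGCGUGAACGACAGUGGCUGGUCUCUAAGAGGAGUC-3'

(a) The coding strand is the reverse complement of the template: complement CTGAGGAGAATCTCTGGTCGGTGACAGCAAGTGCGGGGTCGAATA, then reverse.
(b) mRNA has the coding-strand sequence with T→U.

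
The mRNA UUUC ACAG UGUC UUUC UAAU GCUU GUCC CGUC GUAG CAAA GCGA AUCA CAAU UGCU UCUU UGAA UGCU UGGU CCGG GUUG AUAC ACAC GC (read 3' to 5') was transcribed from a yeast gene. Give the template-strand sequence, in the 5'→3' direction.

Written 5'→3' the mRNA is CGCACACAUAGUUGGGCCUGGUUCGUAAGUUUCUUCGUUAACACUAAGCGAAACGAUGCUGCCCUGUUCGUAAUCUUUCUGUGACACUUU, so the coding DNA strand is CGCACACATAGTTGGGCCTGGTTCGTAAGTTTCTTCGTTAACACTAAGCGAAACGATGCTGCCCTGTTCGTAATCTTTCTGTGACACTTT. The template is its reverse complement.

5'-AAAGTGTCACAGAAAGATTACGAACAGGGCAGCATCGTTTCGCTTAGTGTTAACGAAGAAACTTACGAACCAGGCCCAACTATGTGTGCG-3'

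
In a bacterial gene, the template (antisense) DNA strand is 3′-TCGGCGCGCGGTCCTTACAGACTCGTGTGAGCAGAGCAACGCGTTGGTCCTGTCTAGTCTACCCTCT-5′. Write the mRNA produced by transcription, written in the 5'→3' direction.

Reading the template 3'→5' as shown, RNA polymerase pairs each base (A→U, T→A, G↔C) to build mRNA 5'→3' directly.

5'-AGCCGCGCGCCAGGAAUGUCUGAGCACACUCGUCUCGUUGCGCAACCAGGACAGAUCAGAUGGGAGA-3'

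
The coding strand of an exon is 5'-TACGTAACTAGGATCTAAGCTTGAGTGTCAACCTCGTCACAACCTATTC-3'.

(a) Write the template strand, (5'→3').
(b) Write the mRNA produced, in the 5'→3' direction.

(a) The template strand is the reverse complement of the coding strand: complement ATGCATTGATCCTAGATTCGAACTCACAGTTGGAGCAGTGTTGGATAAG, then reverse.
(b) mRNA matches the coding strand with T→U.

(a) 5′-GAATAGGTTGTGACGAGGTTGACACTCAAGCTTAGATCCTAGTTACGTA-3′
(b) 5'-UACGUAACUAGGAUCUAAGCUUGAGUGUCAACCUCGUCACAACCUAUUC-3'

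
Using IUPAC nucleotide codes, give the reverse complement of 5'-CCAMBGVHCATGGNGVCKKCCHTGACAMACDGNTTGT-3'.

Standard pairs A↔T, G↔C; ambiguity codes pair M↔K, B↔V, D↔H, N↔N. Complement (GGTKVCBDGTACCNCBGMMGGDACTGTKTGHCNAACA), then reverse for 5'→3'.

5′-ACAANCHGTKTGTCADGGMMGBCNCCATGDBCVKTGG-3′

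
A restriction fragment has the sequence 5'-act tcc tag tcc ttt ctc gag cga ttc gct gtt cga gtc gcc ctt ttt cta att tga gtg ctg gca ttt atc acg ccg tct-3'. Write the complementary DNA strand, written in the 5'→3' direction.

The complement of ACTTCCTAGTCCTTTCTCGAGCGATTCGCTGTTCGAGTCGCCCTTTTTCTAATTTGAGTGCTGGCATTTATCACGCCGTCT is TGAAGGATCAGGAAAGAGCTCGCTAAGCGACAAGCTCAGCGGGAAAAAGATTAAACTCACGACCGTAAATAGTGCGGCAGA (A↔T, G↔C). DNA strands are antiparallel, so the complementary strand runs 3'→5'; reversing gives the 5'→3' form.

5′-AGACGGCGTGATAAATGCCAGCACTCAAATTAGAAAAAGGGCGACTCGAACAGCGAATCGCTCGAGAAAGGACTAGGAAGT-3′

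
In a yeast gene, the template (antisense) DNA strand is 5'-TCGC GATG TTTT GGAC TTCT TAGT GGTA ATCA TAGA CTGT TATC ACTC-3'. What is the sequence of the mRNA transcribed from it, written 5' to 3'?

The mRNA has the sequence of the coding strand (reverse complement of the template) with T→U. Reverse complement of TCGCGATGTTTTGGACTTCTTAGTGGTAATCATAGACTGTTATCACTC is GAGTGATAACAGTCTATGATTACCACTAAGAAGTCCAAAACATCGCGA; then T→U.

5'-GAGUGAUAACAGUCUAUGAUUACCACUAAGAAGUCCAAAACAUCGCGA-3'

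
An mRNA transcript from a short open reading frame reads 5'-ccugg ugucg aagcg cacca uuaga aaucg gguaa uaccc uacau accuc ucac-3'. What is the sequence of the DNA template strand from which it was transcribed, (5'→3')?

5'-GTGAGAGGTATGTAGGGTATTACCCGATTTCTAATGGTGCGCTTCGACACCAGG-3'

Replace U with T to get the coding DNA strand: CCTGGTGTCGAAGCGCACCATTAGAAATCGGGTAATACCCTACATACCTCTCAC. The template strand is its reverse complement (complement GGACCACAGCTTCGCGTGGTAATCTTTAGCCCATTATGGGATGTATGGAGAGTG, then reverse).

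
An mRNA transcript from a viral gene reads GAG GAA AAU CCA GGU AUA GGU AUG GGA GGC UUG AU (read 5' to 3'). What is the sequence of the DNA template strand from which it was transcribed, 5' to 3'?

5′-ATCAAGCCTCCCATACCTATACCTGGATTTTCCTC-3′

Replace U with T to get the coding DNA strand: GAGGAAAATCCAGGTATAGGTATGGGAGGCTTGAT. The template strand is its reverse complement (complement CTCCTTTTAGGTCCATATCCATACCCTCCGAACTA, then reverse).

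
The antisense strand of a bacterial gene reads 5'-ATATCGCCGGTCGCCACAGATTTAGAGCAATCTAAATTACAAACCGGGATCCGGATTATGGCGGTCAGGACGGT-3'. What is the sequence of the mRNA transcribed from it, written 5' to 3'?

5'-ACCGUCCUGACCGCCAUAAUCCGGAUCCCGGUUUGUAAUUUAGAUUGCUCUAAAUCUGUGGCGACCGGCGAUAU-3'

The mRNA has the sequence of the coding strand (reverse complement of the template) with T→U. Reverse complement of ATATCGCCGGTCGCCACAGATTTAGAGCAATCTAAATTACAAACCGGGATCCGGATTATGGCGGTCAGGACGGT is ACCGTCCTGACCGCCATAATCCGGATCCCGGTTTGTAATTTAGATTGCTCTAAATCTGTGGCGACCGGCGATAT; then T→U.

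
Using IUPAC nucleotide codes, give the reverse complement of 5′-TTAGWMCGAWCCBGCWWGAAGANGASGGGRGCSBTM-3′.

5′-KAVSGCYCCCSTCNTCTTCWWGCVGGWTCGKWCTAA-3′

Standard pairs A↔T, G↔C; ambiguity codes pair R↔Y, M↔K, W↔W, S↔S, B↔V, N↔N. Complement (AATCWKGCTWGGVCGWWCTTCTNCTSCCCYCGSVAK), then reverse for 5'→3'.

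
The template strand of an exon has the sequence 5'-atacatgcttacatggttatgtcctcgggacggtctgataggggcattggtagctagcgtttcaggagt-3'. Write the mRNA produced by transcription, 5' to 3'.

5'-ACUCCUGAAACGCUAGCUACCAAUGCCCCUAUCAGACCGUCCCGAGGACAUAACCAUGUAAGCAUGUAU-3'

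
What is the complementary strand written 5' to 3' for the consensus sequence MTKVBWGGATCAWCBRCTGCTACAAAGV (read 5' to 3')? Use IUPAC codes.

5'-BCTTTGTAGCAGYVGWTGATCCWVBMAK-3'

Standard pairs A↔T, G↔C; ambiguity codes pair R↔Y, M↔K, W↔W, B↔V. Complement (KAMBVWCCTAGTWGVYGACGATGTTTCB), then reverse for 5'→3'.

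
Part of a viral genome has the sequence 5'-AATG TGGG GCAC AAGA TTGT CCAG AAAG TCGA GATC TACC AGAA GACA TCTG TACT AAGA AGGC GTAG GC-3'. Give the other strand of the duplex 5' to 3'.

5'-GCCTACGCCTTCTTAGTACAGATGTCTTCTGGTAGATCTCGACTTTCTGGACAATCTTGTGCCCCACATT-3'

The complement of AATGTGGGGCACAAGATTGTCCAGAAAGTCGAGATCTACCAGAAGACATCTGTACTAAGAAGGCGTAGGC is TTACACCCCGTGTTCTAACAGGTCTTTCAGCTCTAGATGGTCTTCTGTAGACATGATTCTTCCGCATCCG (A↔T, G↔C). DNA strands are antiparallel, so the complementary strand runs 3'→5'; reversing gives the 5'→3' form.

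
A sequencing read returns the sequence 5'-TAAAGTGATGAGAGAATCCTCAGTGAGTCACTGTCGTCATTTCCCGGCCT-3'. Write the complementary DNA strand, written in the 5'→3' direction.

5'-AGGCCGGGAAATGACGACAGTGACTCACTGAGGATTCTCTCATCACTTTA-3'

The complement of TAAAGTGATGAGAGAATCCTCAGTGAGTCACTGTCGTCATTTCCCGGCCT is ATTTCACTACTCTCTTAGGAGTCACTCAGTGACAGCAGTAAAGGGCCGGA (A↔T, G↔C). DNA strands are antiparallel, so the complementary strand runs 3'→5'; reversing gives the 5'→3' form.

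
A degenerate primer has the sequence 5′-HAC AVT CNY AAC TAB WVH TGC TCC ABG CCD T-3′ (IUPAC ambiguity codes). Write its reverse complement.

5'-AHGGCVTGGAGCADBWVTAGTTRNGABTGTD-3'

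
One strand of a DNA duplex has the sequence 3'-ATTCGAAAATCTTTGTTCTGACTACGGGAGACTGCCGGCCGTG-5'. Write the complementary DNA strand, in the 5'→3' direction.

The strand is given 3'→5', so its complement runs 5'→3' in the same left-to-right order: pair each base A↔T, G↔C.

5'-TAAGCTTTTAGAAACAAGACTGATGCCCTCTGACGGCCGGCAC-3'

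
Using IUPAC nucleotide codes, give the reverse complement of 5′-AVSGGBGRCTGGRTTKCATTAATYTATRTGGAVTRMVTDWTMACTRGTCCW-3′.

Standard pairs A↔T, G↔C; ambiguity codes pair R↔Y, M↔K, W↔W, S↔S, B↔V, D↔H. Complement (TBSCCVCYGACCYAAMGTAATTARATAYACCTBAYKBAHWAKTGAYCAGGW), then reverse for 5'→3'.

5′-WGGACYAGTKAWHABKYABTCCAYATARATTAATGMAAYCCAGYCVCCSBT-3′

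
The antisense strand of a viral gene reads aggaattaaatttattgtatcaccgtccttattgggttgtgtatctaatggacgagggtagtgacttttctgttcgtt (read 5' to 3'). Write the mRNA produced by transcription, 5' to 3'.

The mRNA has the sequence of the coding strand (reverse complement of the template) with T→U. Reverse complement of AGGAATTAAATTTATTGTATCACCGTCCTTATTGGGTTGTGTATCTAATGGACGAGGGTAGTGACTTTTCTGTTCGTT is AACGAACAGAAAAGTCACTACCCTCGTCCATTAGATACACAACCCAATAAGGACGGTGATACAATAAATTTAATTCCT; then T→U.

5′-AACGAACAGAAAAGUCACUACCCUCGUCCAUUAGAUACACAACCCAAUAAGGACGGUGAUACAAUAAAUUUAAUUCCU-3′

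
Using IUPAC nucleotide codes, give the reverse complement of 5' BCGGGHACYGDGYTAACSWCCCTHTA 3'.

5′-TADAGGGWSGTTARCHCRGTDCCCGV-3′

Standard pairs A↔T, G↔C; ambiguity codes pair Y↔R, W↔W, S↔S, B↔V, D↔H. Complement (VGCCCDTGRCHCRATTGSWGGGADAT), then reverse for 5'→3'.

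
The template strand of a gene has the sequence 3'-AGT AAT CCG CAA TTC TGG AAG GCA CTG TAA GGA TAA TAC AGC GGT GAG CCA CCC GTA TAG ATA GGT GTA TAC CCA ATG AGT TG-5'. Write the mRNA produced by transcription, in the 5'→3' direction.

Reading the template 3'→5' as shown, RNA polymerase pairs each base (A→U, T→A, G↔C) to build mRNA 5'→3' directly.

5'-UCAUUAGGCGUUAAGACCUUCCGUGACAUUCCUAUUAUGUCGCCACUCGGUGGGCAUAUCUAUCCACAUAUGGGUUACUCAAC-3'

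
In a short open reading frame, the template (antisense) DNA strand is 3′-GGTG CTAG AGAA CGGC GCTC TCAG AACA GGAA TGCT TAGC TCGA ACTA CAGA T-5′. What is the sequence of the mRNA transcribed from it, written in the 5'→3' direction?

5'-CCACGAUCUCUUGCCGCGAGAGUCUUGUCCUUACGAAUCGAGCUUGAUGUCUA-3'

Reading the template 3'→5' as shown, RNA polymerase pairs each base (A→U, T→A, G↔C) to build mRNA 5'→3' directly.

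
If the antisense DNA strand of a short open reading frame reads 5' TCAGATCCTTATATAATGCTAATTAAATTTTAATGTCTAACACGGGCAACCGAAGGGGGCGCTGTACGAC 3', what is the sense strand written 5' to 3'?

5'-GTCGTACAGCGCCCCCTTCGGTTGCCCGTGTTAGACATTAAAATTTAATTAGCATTATATAAGGATCTGA-3'

The coding strand is complementary and antiparallel to the template: take the complement (A↔T, G↔C) and reverse.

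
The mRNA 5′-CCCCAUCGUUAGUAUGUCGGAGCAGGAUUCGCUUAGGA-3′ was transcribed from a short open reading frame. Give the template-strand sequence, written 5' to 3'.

Replace U with T to get the coding DNA strand: CCCCATCGTTAGTATGTCGGAGCAGGATTCGCTTAGGA. The template strand is its reverse complement (complement GGGGTAGCAATCATACAGCCTCGTCCTAAGCGAATCCT, then reverse).

5'-TCCTAAGCGAATCCTGCTCCGACATACTAACGATGGGG-3'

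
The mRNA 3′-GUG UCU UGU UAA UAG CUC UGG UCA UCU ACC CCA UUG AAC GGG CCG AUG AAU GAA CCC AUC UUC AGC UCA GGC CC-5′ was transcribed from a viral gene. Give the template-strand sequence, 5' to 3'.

5'-CACAGAACAATTATCGAGACCAGTAGATGGGGTAACTTGCCCGGCTACTTACTTGGGTAGAAGTCGAGTCCGGG-3'

Written 5'→3' the mRNA is CCCGGACUCGACUUCUACCCAAGUAAGUAGCCGGGCAAGUUACCCCAUCUACUGGUCUCGAUAAUUGUUCUGUG, so the coding DNA strand is CCCGGACTCGACTTCTACCCAAGTAAGTAGCCGGGCAAGTTACCCCATCTACTGGTCTCGATAATTGTTCTGTG. The template is its reverse complement.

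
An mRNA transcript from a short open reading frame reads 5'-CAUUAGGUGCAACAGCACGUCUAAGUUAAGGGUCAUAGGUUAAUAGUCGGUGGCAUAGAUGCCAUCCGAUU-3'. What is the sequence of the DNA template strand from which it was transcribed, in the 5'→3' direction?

Replace U with T to get the coding DNA strand: CATTAGGTGCAACAGCACGTCTAAGTTAAGGGTCATAGGTTAATAGTCGGTGGCATAGATGCCATCCGATT. The template strand is its reverse complement (complement GTAATCCACGTTGTCGTGCAGATTCAATTCCCAGTATCCAATTATCAGCCACCGTATCTACGGTAGGCTAA, then reverse).

5'-AATCGGATGGCATCTATGCCACCGACTATTAACCTATGACCCTTAACTTAGACGTGCTGTTGCACCTAATG-3'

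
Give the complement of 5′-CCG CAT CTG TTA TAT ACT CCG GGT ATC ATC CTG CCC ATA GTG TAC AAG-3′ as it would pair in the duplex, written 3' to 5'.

Base-pairing A↔T, G↔C gives the complement. The complementary strand is antiparallel, so paired with a 5'→3' strand it runs 3'→5'.

3'-GGCGTAGACAATATATGAGGCCCATAGTAGGACGGGTATCACATGTTC-5'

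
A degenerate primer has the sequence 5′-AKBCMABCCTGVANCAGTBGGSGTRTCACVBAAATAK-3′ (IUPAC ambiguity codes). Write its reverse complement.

5′-MTATTTVBGTGAYACSCCVACTGNTBCAGGVTKGVMT-3′

Standard pairs A↔T, G↔C; ambiguity codes pair R↔Y, M↔K, S↔S, B↔V, N↔N. Complement (TMVGKTVGGACBTNGTCAVCCSCAYAGTGBVTTTATM), then reverse for 5'→3'.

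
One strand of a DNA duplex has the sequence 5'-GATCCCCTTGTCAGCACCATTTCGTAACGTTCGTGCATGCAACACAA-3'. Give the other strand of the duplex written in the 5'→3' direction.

Pairing A↔T and G↔C gives CTAGGGGAACAGTCGTGGTAAAGCATTGCAAGCACGTACGTTGTGTT, running 3'→5'. Reverse for the 5'→3' convention.

5'-TTGTGTTGCATGCACGAACGTTACGAAATGGTGCTGACAAGGGGATC-3'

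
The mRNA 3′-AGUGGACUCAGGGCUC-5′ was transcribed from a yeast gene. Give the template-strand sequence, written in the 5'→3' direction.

5'-TCACCTGAGTCCCGAG-3'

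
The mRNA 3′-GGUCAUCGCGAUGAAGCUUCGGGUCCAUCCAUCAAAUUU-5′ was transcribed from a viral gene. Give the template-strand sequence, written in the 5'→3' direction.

Written 5'→3' the mRNA is UUUAAACUACCUACCUGGGCUUCGAAGUAGCGCUACUGG, so the coding DNA strand is TTTAAACTACCTACCTGGGCTTCGAAGTAGCGCTACTGG. The template is its reverse complement.

5'-CCAGTAGCGCTACTTCGAAGCCCAGGTAGGTAGTTTAAA-3'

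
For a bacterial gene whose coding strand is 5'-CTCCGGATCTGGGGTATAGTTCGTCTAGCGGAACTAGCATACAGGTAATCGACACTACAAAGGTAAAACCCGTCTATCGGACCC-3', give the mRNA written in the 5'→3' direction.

5'-CUCCGGAUCUGGGGUAUAGUUCGUCUAGCGGAACUAGCAUACAGGUAAUCGACACUACAAAGGUAAAACCCGUCUAUCGGACCC-3'

The mRNA is synthesized from the template strand, so it matches the coding strand with T replaced by U.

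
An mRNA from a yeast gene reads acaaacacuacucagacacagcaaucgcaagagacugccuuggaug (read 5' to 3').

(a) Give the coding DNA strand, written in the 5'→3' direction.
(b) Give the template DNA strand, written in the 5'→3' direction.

(a) 5'-ACAAACACTACTCAGACACAGCAATCGCAAGAGACTGCCTTGGATG-3'
(b) 5′-CATCCAAGGCAGTCTCTTGCGATTGCTGTGTCTGAGTAGTGTTTGT-3′

(a) The coding strand matches the mRNA with U→T.
(b) The template strand is the reverse complement of the coding strand.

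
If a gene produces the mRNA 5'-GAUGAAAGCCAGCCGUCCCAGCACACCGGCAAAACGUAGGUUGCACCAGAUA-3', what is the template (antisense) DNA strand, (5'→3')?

Replace U with T to get the coding DNA strand: GATGAAAGCCAGCCGTCCCAGCACACCGGCAAAACGTAGGTTGCACCAGATA. The template strand is its reverse complement (complement CTACTTTCGGTCGGCAGGGTCGTGTGGCCGTTTTGCATCCAACGTGGTCTAT, then reverse).

5′-TATCTGGTGCAACCTACGTTTTGCCGGTGTGCTGGGACGGCTGGCTTTCATC-3′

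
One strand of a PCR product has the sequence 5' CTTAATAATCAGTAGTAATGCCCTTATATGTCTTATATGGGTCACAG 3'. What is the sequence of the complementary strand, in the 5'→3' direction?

The complement of CTTAATAATCAGTAGTAATGCCCTTATATGTCTTATATGGGTCACAG is GAATTATTAGTCATCATTACGGGAATATACAGAATATACCCAGTGTC (A↔T, G↔C). DNA strands are antiparallel, so the complementary strand runs 3'→5'; reversing gives the 5'→3' form.

5'-CTGTGACCCATATAAGACATATAAGGGCATTACTACTGATTATTAAG-3'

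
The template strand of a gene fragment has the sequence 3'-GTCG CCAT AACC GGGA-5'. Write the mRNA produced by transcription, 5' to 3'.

5'-CAGCGGUAUUGGCCCU-3'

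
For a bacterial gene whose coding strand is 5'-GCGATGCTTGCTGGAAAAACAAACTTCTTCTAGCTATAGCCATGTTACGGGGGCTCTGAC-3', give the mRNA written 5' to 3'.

5'-GCGAUGCUUGCUGGAAAAACAAACUUCUUCUAGCUAUAGCCAUGUUACGGGGGCUCUGAC-3'

mRNA has the coding-strand sequence with U in place of T.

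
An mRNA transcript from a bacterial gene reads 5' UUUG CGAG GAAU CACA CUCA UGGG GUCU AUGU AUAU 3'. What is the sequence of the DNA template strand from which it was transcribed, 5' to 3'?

5'-ATATACATAGACCCCATGAGTGTGATTCCTCGCAAA-3'

Replace U with T to get the coding DNA strand: TTTGCGAGGAATCACACTCATGGGGTCTATGTATAT. The template strand is its reverse complement (complement AAACGCTCCTTAGTGTGAGTACCCCAGATACATATA, then reverse).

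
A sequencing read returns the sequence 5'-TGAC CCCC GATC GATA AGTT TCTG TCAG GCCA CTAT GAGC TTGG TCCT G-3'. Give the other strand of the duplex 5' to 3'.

Pairing A↔T and G↔C gives ACTGGGGGCTAGCTATTCAAAGACAGTCCGGTGATACTCGAACCAGGAC, running 3'→5'. Reverse for the 5'→3' convention.

5'-CAGGACCAAGCTCATAGTGGCCTGACAGAAACTTATCGATCGGGGGTCA-3'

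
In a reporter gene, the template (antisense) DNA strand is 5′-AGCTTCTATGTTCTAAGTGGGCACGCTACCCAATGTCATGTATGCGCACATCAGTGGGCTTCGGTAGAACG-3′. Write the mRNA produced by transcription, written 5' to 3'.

The mRNA has the sequence of the coding strand (reverse complement of the template) with T→U. Reverse complement of AGCTTCTATGTTCTAAGTGGGCACGCTACCCAATGTCATGTATGCGCACATCAGTGGGCTTCGGTAGAACG is CGTTCTACCGAAGCCCACTGATGTGCGCATACATGACATTGGGTAGCGTGCCCACTTAGAACATAGAAGCT; then T→U.

5'-CGUUCUACCGAAGCCCACUGAUGUGCGCAUACAUGACAUUGGGUAGCGUGCCCACUUAGAACAUAGAAGCU-3'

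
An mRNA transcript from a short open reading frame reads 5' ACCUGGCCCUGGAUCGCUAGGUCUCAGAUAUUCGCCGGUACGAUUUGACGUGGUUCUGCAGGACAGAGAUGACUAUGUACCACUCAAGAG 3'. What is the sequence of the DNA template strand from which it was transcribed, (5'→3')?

5'-CTCTTGAGTGGTACATAGTCATCTCTGTCCTGCAGAACCACGTCAAATCGTACCGGCGAATATCTGAGACCTAGCGATCCAGGGCCAGGT-3'

Replace U with T to get the coding DNA strand: ACCTGGCCCTGGATCGCTAGGTCTCAGATATTCGCCGGTACGATTTGACGTGGTTCTGCAGGACAGAGATGACTATGTACCACTCAAGAG. The template strand is its reverse complement (complement TGGACCGGGACCTAGCGATCCAGAGTCTATAAGCGGCCATGCTAAACTGCACCAAGACGTCCTGTCTCTACTGATACATGGTGAGTTCTC, then reverse).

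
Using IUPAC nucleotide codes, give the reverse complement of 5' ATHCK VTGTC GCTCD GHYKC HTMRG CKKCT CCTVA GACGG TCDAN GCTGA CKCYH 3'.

Standard pairs A↔T, G↔C; ambiguity codes pair R↔Y, M↔K, D↔H, V↔B, N↔N. Complement (TADGMBACAGCGAGHCDRMGDAKYCGMMGAGGABTCTGCCAGHTNCGACTGMGRD), then reverse for 5'→3'.

5′-DRGMGTCAGCNTHGACCGTCTBAGGAGMMGCYKADGMRDCHGAGCGACABMGDAT-3′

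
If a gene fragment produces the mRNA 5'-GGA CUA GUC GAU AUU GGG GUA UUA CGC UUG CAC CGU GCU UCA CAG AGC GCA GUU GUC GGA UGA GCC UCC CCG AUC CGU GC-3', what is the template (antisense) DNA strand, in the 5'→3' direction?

5'-GCACGGATCGGGGAGGCTCATCCGACAACTGCGCTCTGTGAAGCACGGTGCAAGCGTAATACCCCAATATCGACTAGTCC-3'

Replace U with T to get the coding DNA strand: GGACTAGTCGATATTGGGGTATTACGCTTGCACCGTGCTTCACAGAGCGCAGTTGTCGGATGAGCCTCCCCGATCCGTGC. The template strand is its reverse complement (complement CCTGATCAGCTATAACCCCATAATGCGAACGTGGCACGAAGTGTCTCGCGTCAACAGCCTACTCGGAGGGGCTAGGCACG, then reverse).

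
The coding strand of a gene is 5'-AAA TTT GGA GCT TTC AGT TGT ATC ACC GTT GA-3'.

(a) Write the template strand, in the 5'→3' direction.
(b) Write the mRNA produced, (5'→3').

(a) The template strand is the reverse complement of the coding strand: complement TTTAAACCTCGAAAGTCAACATAGTGGCAACT, then reverse.
(b) mRNA matches the coding strand with T→U.

(a) 5'-TCAACGGTGATACAACTGAAAGCTCCAAATTT-3'
(b) 5'-AAAUUUGGAGCUUUCAGUUGUAUCACCGUUGA-3'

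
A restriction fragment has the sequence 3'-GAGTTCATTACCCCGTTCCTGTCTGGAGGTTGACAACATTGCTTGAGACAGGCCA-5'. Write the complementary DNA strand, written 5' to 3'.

5'-CTCAAGTAATGGGGCAAGGACAGACCTCCAACTGTTGTAACGAACTCTGTCCGGT-3'

The strand is given 3'→5', so its complement runs 5'→3' in the same left-to-right order: pair each base A↔T, G↔C.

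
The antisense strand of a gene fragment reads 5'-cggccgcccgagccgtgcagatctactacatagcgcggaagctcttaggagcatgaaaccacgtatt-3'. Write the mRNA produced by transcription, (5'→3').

RNA polymerase reads the template 3'→5' and synthesizes mRNA 5'→3' by base-pairing (A→U, T→A, G↔C). The complement of the template is GCCGGCGGGCTCGGCACGTCTAGATGATGTATCGCGCCTTCGAGAATCCTCGTACTTTGGTGCATAA; antiparallel, so 5'→3' the coding strand is AATACGTGGTTTCATGCTCCTAAGAGCTTCCGCGCTATGTAGTAGATCTGCACGGCTCGGGCGGCCG. Replace T with U for the mRNA.

5'-AAUACGUGGUUUCAUGCUCCUAAGAGCUUCCGCGCUAUGUAGUAGAUCUGCACGGCUCGGGCGGCCG-3'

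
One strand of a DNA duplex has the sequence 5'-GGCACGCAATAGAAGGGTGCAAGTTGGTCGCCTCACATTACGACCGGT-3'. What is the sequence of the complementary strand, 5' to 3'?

5'-ACCGGTCGTAATGTGAGGCGACCAACTTGCACCCTTCTATTGCGTGCC-3'

The complement of GGCACGCAATAGAAGGGTGCAAGTTGGTCGCCTCACATTACGACCGGT is CCGTGCGTTATCTTCCCACGTTCAACCAGCGGAGTGTAATGCTGGCCA (A↔T, G↔C). DNA strands are antiparallel, so the complementary strand runs 3'→5'; reversing gives the 5'→3' form.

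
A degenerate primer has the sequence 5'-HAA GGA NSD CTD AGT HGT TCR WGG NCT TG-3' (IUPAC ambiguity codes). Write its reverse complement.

5′-CAAGNCCWYGAACDACTHAGHSNTCCTTD-3′

Standard pairs A↔T, G↔C; ambiguity codes pair R↔Y, W↔W, S↔S, D↔H, N↔N. Complement (DTTCCTNSHGAHTCADCAAGYWCCNGAAC), then reverse for 5'→3'.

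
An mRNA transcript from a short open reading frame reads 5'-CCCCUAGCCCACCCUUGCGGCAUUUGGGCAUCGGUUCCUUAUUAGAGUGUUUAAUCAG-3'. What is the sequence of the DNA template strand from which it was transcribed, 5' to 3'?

5'-CTGATTAAACACTCTAATAAGGAACCGATGCCCAAATGCCGCAAGGGTGGGCTAGGGG-3'

Replace U with T to get the coding DNA strand: CCCCTAGCCCACCCTTGCGGCATTTGGGCATCGGTTCCTTATTAGAGTGTTTAATCAG. The template strand is its reverse complement (complement GGGGATCGGGTGGGAACGCCGTAAACCCGTAGCCAAGGAATAATCTCACAAATTAGTC, then reverse).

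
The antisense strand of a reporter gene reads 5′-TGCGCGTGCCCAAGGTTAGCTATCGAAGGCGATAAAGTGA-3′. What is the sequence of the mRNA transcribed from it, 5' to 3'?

RNA polymerase reads the template 3'→5' and synthesizes mRNA 5'→3' by base-pairing (A→U, T→A, G↔C). The complement of the template is ACGCGCACGGGTTCCAATCGATAGCTTCCGCTATTTCACT; antiparallel, so 5'→3' the coding strand is TCACTTTATCGCCTTCGATAGCTAACCTTGGGCACGCGCA. Replace T with U for the mRNA.

5'-UCACUUUAUCGCCUUCGAUAGCUAACCUUGGGCACGCGCA-3'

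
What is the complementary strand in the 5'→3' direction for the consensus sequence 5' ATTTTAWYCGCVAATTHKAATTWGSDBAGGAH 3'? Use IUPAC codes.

5′-DTCCTVHSCWAATTMDAATTBGCGRWTAAAAT-3′

Standard pairs A↔T, G↔C; ambiguity codes pair Y↔R, K↔M, W↔W, S↔S, B↔V, D↔H. Complement (TAAAATWRGCGBTTAADMTTAAWCSHVTCCTD), then reverse for 5'→3'.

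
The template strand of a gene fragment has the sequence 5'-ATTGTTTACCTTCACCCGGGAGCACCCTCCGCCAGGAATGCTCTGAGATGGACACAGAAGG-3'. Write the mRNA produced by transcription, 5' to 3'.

RNA polymerase reads the template 3'→5' and synthesizes mRNA 5'→3' by base-pairing (A→U, T→A, G↔C). The complement of the template is TAACAAATGGAAGTGGGCCCTCGTGGGAGGCGGTCCTTACGAGACTCTACCTGTGTCTTCC; antiparallel, so 5'→3' the coding strand is CCTTCTGTGTCCATCTCAGAGCATTCCTGGCGGAGGGTGCTCCCGGGTGAAGGTAAACAAT. Replace T with U for the mRNA.

5'-CCUUCUGUGUCCAUCUCAGAGCAUUCCUGGCGGAGGGUGCUCCCGGGUGAAGGUAAACAAU-3'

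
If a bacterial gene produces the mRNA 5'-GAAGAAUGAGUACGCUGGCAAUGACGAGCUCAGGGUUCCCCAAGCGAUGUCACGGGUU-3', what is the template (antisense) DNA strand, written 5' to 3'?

5′-AACCCGTGACATCGCTTGGGGAACCCTGAGCTCGTCATTGCCAGCGTACTCATTCTTC-3′

Replace U with T to get the coding DNA strand: GAAGAATGAGTACGCTGGCAATGACGAGCTCAGGGTTCCCCAAGCGATGTCACGGGTT. The template strand is its reverse complement (complement CTTCTTACTCATGCGACCGTTACTGCTCGAGTCCCAAGGGGTTCGCTACAGTGCCCAA, then reverse).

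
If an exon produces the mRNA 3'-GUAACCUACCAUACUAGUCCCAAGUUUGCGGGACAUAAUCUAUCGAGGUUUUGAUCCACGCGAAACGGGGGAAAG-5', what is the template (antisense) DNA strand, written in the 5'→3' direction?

Written 5'→3' the mRNA is GAAAGGGGGCAAAGCGCACCUAGUUUUGGAGCUAUCUAAUACAGGGCGUUUGAACCCUGAUCAUACCAUCCAAUG, so the coding DNA strand is GAAAGGGGGCAAAGCGCACCTAGTTTTGGAGCTATCTAATACAGGGCGTTTGAACCCTGATCATACCATCCAATG. The template is its reverse complement.

5'-CATTGGATGGTATGATCAGGGTTCAAACGCCCTGTATTAGATAGCTCCAAAACTAGGTGCGCTTTGCCCCCTTTC-3'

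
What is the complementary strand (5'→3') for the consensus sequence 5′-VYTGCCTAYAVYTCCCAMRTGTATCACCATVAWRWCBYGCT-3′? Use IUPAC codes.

Standard pairs A↔T, G↔C; ambiguity codes pair R↔Y, M↔K, W↔W, B↔V. Complement (BRACGGATRTBRAGGGTKYACATAGTGGTABTWYWGVRCGA), then reverse for 5'→3'.

5'-AGCRVGWYWTBATGGTGATACAYKTGGGARBTRTAGGCARB-3'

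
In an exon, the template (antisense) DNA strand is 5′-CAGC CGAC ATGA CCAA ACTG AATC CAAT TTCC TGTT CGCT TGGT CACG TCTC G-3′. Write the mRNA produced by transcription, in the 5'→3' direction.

RNA polymerase reads the template 3'→5' and synthesizes mRNA 5'→3' by base-pairing (A→U, T→A, G↔C). The complement of the template is GTCGGCTGTACTGGTTTGACTTAGGTTAAAGGACAAGCGAACCAGTGCAGAGC; antiparallel, so 5'→3' the coding strand is CGAGACGTGACCAAGCGAACAGGAAATTGGATTCAGTTTGGTCATGTCGGCTG. Replace T with U for the mRNA.

5'-CGAGACGUGACCAAGCGAACAGGAAAUUGGAUUCAGUUUGGUCAUGUCGGCUG-3'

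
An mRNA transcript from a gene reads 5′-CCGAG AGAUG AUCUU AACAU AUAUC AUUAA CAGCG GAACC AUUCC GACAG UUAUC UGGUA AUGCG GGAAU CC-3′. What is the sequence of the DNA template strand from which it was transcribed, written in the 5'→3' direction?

5′-GGATTCCCGCATTACCAGATAACTGTCGGAATGGTTCCGCTGTTAATGATATATGTTAAGATCATCTCTCGG-3′

Replace U with T to get the coding DNA strand: CCGAGAGATGATCTTAACATATATCATTAACAGCGGAACCATTCCGACAGTTATCTGGTAATGCGGGAATCC. The template strand is its reverse complement (complement GGCTCTCTACTAGAATTGTATATAGTAATTGTCGCCTTGGTAAGGCTGTCAATAGACCATTACGCCCTTAGG, then reverse).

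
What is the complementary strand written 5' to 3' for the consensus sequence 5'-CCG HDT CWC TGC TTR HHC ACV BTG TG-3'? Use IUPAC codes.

Standard pairs A↔T, G↔C; ambiguity codes pair R↔Y, W↔W, B↔V, D↔H. Complement (GGCDHAGWGACGAAYDDGTGBVACAC), then reverse for 5'→3'.

5′-CACAVBGTGDDYAAGCAGWGAHDCGG-3′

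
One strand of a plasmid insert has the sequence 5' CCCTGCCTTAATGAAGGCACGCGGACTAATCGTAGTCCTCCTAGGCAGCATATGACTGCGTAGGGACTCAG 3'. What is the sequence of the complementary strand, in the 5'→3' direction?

Pairing A↔T and G↔C gives GGGACGGAATTACTTCCGTGCGCCTGATTAGCATCAGGAGGATCCGTCGTATACTGACGCATCCCTGAGTC, running 3'→5'. Reverse for the 5'→3' convention.

5'-CTGAGTCCCTACGCAGTCATATGCTGCCTAGGAGGACTACGATTAGTCCGCGTGCCTTCATTAAGGCAGGG-3'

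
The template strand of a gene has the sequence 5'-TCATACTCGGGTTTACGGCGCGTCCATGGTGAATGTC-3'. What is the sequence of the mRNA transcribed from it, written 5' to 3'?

5'-GACAUUCACCAUGGACGCGCCGUAAACCCGAGUAUGA-3'

The mRNA has the sequence of the coding strand (reverse complement of the template) with T→U. Reverse complement of TCATACTCGGGTTTACGGCGCGTCCATGGTGAATGTC is GACATTCACCATGGACGCGCCGTAAACCCGAGTATGA; then T→U.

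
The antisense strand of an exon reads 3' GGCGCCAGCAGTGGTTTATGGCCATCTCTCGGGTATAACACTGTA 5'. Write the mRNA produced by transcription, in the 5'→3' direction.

5'-CCGCGGUCGUCACCAAAUACCGGUAGAGAGCCCAUAUUGUGACAU-3'

Reading the template 3'→5' as shown, RNA polymerase pairs each base (A→U, T→A, G↔C) to build mRNA 5'→3' directly.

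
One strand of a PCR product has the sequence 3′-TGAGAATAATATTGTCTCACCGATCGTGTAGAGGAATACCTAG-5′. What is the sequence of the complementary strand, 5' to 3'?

The strand is given 3'→5', so its complement runs 5'→3' in the same left-to-right order: pair each base A↔T, G↔C.

5'-ACTCTTATTATAACAGAGTGGCTAGCACATCTCCTTATGGATC-3'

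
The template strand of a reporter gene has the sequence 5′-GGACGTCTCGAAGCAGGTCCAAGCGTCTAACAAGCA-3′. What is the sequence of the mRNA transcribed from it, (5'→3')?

5'-UGCUUGUUAGACGCUUGGACCUGCUUCGAGACGUCC-3'

The mRNA has the sequence of the coding strand (reverse complement of the template) with T→U. Reverse complement of GGACGTCTCGAAGCAGGTCCAAGCGTCTAACAAGCA is TGCTTGTTAGACGCTTGGACCTGCTTCGAGACGTCC; then T→U.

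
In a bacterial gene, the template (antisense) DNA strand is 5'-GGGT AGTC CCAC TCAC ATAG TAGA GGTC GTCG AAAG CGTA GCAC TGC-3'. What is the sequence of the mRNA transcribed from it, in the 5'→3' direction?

5′-GCAGUGCUACGCUUUCGACGACCUCUACUAUGUGAGUGGGACUACCC-3′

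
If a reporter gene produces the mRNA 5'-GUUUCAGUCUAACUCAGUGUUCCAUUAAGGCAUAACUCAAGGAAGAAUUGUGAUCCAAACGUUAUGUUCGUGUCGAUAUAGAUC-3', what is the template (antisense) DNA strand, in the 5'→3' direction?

Replace U with T to get the coding DNA strand: GTTTCAGTCTAACTCAGTGTTCCATTAAGGCATAACTCAAGGAAGAATTGTGATCCAAACGTTATGTTCGTGTCGATATAGATC. The template strand is its reverse complement (complement CAAAGTCAGATTGAGTCACAAGGTAATTCCGTATTGAGTTCCTTCTTAACACTAGGTTTGCAATACAAGCACAGCTATATCTAG, then reverse).

5'-GATCTATATCGACACGAACATAACGTTTGGATCACAATTCTTCCTTGAGTTATGCCTTAATGGAACACTGAGTTAGACTGAAAC-3'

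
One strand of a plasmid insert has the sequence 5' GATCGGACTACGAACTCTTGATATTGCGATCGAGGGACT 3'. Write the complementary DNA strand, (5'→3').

Pairing A↔T and G↔C gives CTAGCCTGATGCTTGAGAACTATAACGCTAGCTCCCTGA, running 3'→5'. Reverse for the 5'→3' convention.

5'-AGTCCCTCGATCGCAATATCAAGAGTTCGTAGTCCGATC-3'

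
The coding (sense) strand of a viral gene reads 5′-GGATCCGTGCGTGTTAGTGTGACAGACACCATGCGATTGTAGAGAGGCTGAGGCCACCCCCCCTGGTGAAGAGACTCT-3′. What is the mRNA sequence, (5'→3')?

5'-GGAUCCGUGCGUGUUAGUGUGACAGACACCAUGCGAUUGUAGAGAGGCUGAGGCCACCCCCCCUGGUGAAGAGACUCU-3'

The mRNA is synthesized from the template strand, so it matches the coding strand with T replaced by U.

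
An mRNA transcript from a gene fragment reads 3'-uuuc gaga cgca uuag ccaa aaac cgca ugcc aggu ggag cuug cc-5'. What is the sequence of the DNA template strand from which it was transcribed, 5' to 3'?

5'-AAAGCTCTGCGTAATCGGTTTTTGGCGTACGGTCCACCTCGAACGG-3'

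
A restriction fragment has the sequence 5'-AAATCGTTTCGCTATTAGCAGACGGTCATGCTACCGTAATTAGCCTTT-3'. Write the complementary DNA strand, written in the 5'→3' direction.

The complement of AAATCGTTTCGCTATTAGCAGACGGTCATGCTACCGTAATTAGCCTTT is TTTAGCAAAGCGATAATCGTCTGCCAGTACGATGGCATTAATCGGAAA (A↔T, G↔C). DNA strands are antiparallel, so the complementary strand runs 3'→5'; reversing gives the 5'→3' form.

5'-AAAGGCTAATTACGGTAGCATGACCGTCTGCTAATAGCGAAACGATTT-3'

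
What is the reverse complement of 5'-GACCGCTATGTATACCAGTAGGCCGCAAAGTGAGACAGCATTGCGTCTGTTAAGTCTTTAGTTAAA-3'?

Complement each base (A↔T, G↔C): CTGGCGATACATATGGTCATCCGGCGTTTCACTCTGTCGTAACGCAGACAATTCAGAAATCAATTT. Then reverse.

5'-TTTAACTAAAGACTTAACAGACGCAATGCTGTCTCACTTTGCGGCCTACTGGTATACATAGCGGTC-3'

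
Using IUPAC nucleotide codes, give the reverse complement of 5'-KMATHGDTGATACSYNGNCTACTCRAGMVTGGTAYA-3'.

5'-TRTACCABKCTYGAGTAGNCNRSGTATCAHCDATKM-3'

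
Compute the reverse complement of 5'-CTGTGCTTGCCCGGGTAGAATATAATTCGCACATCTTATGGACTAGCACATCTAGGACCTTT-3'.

Complement each base (A↔T, G↔C): GACACGAACGGGCCCATCTTATATTAAGCGTGTAGAATACCTGATCGTGTAGATCCTGGAAA. Then reverse.

5'-AAAGGTCCTAGATGTGCTAGTCCATAAGATGTGCGAATTATATTCTACCCGGGCAAGCACAG-3'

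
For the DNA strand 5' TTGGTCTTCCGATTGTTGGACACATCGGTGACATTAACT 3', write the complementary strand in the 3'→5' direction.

3'-AACCAGAAGGCTAACAACCTGTGTAGCCACTGTAATTGA-5'

Base-pairing A↔T, G↔C gives the complement. The complementary strand is antiparallel, so paired with a 5'→3' strand it runs 3'→5'.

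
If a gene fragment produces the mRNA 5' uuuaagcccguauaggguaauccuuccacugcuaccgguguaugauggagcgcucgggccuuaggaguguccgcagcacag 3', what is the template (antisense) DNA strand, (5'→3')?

Replace U with T to get the coding DNA strand: TTTAAGCCCGTATAGGGTAATCCTTCCACTGCTACCGGTGTATGATGGAGCGCTCGGGCCTTAGGAGTGTCCGCAGCACAG. The template strand is its reverse complement (complement AAATTCGGGCATATCCCATTAGGAAGGTGACGATGGCCACATACTACCTCGCGAGCCCGGAATCCTCACAGGCGTCGTGTC, then reverse).

5'-CTGTGCTGCGGACACTCCTAAGGCCCGAGCGCTCCATCATACACCGGTAGCAGTGGAAGGATTACCCTATACGGGCTTAAA-3'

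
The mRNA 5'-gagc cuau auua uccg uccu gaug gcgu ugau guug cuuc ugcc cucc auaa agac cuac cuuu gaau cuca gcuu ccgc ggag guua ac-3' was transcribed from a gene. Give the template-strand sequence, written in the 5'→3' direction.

5'-GTTAACCTCCGCGGAAGCTGAGATTCAAAGGTAGGTCTTTATGGAGGGCAGAAGCAACATCAACGCCATCAGGACGGATAATATAGGCTC-3'

Replace U with T to get the coding DNA strand: GAGCCTATATTATCCGTCCTGATGGCGTTGATGTTGCTTCTGCCCTCCATAAAGACCTACCTTTGAATCTCAGCTTCCGCGGAGGTTAAC. The template strand is its reverse complement (complement CTCGGATATAATAGGCAGGACTACCGCAACTACAACGAAGACGGGAGGTATTTCTGGATGGAAACTTAGAGTCGAAGGCGCCTCCAATTG, then reverse).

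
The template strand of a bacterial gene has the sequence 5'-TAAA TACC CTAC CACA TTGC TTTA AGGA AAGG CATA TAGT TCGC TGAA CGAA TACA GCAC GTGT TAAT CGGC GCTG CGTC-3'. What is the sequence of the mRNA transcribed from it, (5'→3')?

5′-GACGCAGCGCCGAUUAACACGUGCUGUAUUCGUUCAGCGAACUAUAUGCCUUUCCUUAAAGCAAUGUGGUAGGGUAUUUA-3′

The mRNA has the sequence of the coding strand (reverse complement of the template) with T→U. Reverse complement of TAAATACCCTACCACATTGCTTTAAGGAAAGGCATATAGTTCGCTGAACGAATACAGCACGTGTTAATCGGCGCTGCGTC is GACGCAGCGCCGATTAACACGTGCTGTATTCGTTCAGCGAACTATATGCCTTTCCTTAAAGCAATGTGGTAGGGTATTTA; then T→U.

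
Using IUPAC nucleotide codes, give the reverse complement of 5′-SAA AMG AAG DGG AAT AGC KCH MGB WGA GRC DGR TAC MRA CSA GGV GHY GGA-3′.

5'-TCCRDCBCCTSGTYKGTAYCHGYCTCWVCKDGMGCTATTCCHCTTCKTTTS-3'

Standard pairs A↔T, G↔C; ambiguity codes pair R↔Y, M↔K, W↔W, S↔S, B↔V, D↔H. Complement (STTTKCTTCHCCTTATCGMGDKCVWCTCYGHCYATGKYTGSTCCBCDRCCT), then reverse for 5'→3'.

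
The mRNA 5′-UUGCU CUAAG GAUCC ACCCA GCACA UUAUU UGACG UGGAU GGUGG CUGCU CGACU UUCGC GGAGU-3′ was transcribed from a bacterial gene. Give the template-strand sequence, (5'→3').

Replace U with T to get the coding DNA strand: TTGCTCTAAGGATCCACCCAGCACATTATTTGACGTGGATGGTGGCTGCTCGACTTTCGCGGAGT. The template strand is its reverse complement (complement AACGAGATTCCTAGGTGGGTCGTGTAATAAACTGCACCTACCACCGACGAGCTGAAAGCGCCTCA, then reverse).

5'-ACTCCGCGAAAGTCGAGCAGCCACCATCCACGTCAAATAATGTGCTGGGTGGATCCTTAGAGCAA-3'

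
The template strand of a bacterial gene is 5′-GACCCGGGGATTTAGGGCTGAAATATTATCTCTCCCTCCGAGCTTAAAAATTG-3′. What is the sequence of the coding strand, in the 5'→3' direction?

The coding strand is complementary and antiparallel to the template: take the complement (A↔T, G↔C) and reverse.

5'-CAATTTTTAAGCTCGGAGGGAGAGATAATATTTCAGCCCTAAATCCCCGGGTC-3'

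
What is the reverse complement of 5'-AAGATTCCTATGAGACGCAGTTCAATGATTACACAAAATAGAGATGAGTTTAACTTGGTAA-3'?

Complement each base (A↔T, G↔C): TTCTAAGGATACTCTGCGTCAAGTTACTAATGTGTTTTATCTCTACTCAAATTGAACCATT. Then reverse.

5'-TTACCAAGTTAAACTCATCTCTATTTTGTGTAATCATTGAACTGCGTCTCATAGGAATCTT-3'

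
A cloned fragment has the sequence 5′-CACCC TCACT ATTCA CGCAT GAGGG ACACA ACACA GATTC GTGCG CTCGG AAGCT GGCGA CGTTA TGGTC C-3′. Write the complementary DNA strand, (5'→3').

5′-GGACCATAACGTCGCCAGCTTCCGAGCGCACGAATCTGTGTTGTGTCCCTCATGCGTGAATAGTGAGGGTG-3′

The complement of CACCCTCACTATTCACGCATGAGGGACACAACACAGATTCGTGCGCTCGGAAGCTGGCGACGTTATGGTCC is GTGGGAGTGATAAGTGCGTACTCCCTGTGTTGTGTCTAAGCACGCGAGCCTTCGACCGCTGCAATACCAGG (A↔T, G↔C). DNA strands are antiparallel, so the complementary strand runs 3'→5'; reversing gives the 5'→3' form.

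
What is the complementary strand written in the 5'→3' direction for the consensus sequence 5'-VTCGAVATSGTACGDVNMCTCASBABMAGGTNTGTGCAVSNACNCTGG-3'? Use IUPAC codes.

Standard pairs A↔T, G↔C; ambiguity codes pair M↔K, S↔S, B↔V, D↔H, N↔N. Complement (BAGCTBTASCATGCHBNKGAGTSVTVKTCCANACACGTBSNTGNGACC), then reverse for 5'→3'.

5'-CCAGNGTNSBTGCACANACCTKVTVSTGAGKNBHCGTACSATBTCGAB-3'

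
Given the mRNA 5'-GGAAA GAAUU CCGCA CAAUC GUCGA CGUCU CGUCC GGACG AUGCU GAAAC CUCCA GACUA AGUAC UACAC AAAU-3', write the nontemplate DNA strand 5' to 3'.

5′-GGAAAGAATTCCGCACAATCGTCGACGTCTCGTCCGGACGATGCTGAAACCTCCAGACTAAGTACTACACAAAT-3′

The coding DNA strand has the same 5'→3' sequence as the mRNA with U replaced by T.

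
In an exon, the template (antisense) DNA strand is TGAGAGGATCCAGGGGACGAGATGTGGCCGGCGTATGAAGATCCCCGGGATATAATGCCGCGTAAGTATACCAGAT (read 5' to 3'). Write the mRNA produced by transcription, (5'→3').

The mRNA has the sequence of the coding strand (reverse complement of the template) with T→U. Reverse complement of TGAGAGGATCCAGGGGACGAGATGTGGCCGGCGTATGAAGATCCCCGGGATATAATGCCGCGTAAGTATACCAGAT is ATCTGGTATACTTACGCGGCATTATATCCCGGGGATCTTCATACGCCGGCCACATCTCGTCCCCTGGATCCTCTCA; then T→U.

5′-AUCUGGUAUACUUACGCGGCAUUAUAUCCCGGGGAUCUUCAUACGCCGGCCACAUCUCGUCCCCUGGAUCCUCUCA-3′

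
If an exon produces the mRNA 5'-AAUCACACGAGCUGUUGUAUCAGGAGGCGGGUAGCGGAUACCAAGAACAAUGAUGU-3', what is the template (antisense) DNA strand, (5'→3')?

5′-ACATCATTGTTCTTGGTATCCGCTACCCGCCTCCTGATACAACAGCTCGTGTGATT-3′

Replace U with T to get the coding DNA strand: AATCACACGAGCTGTTGTATCAGGAGGCGGGTAGCGGATACCAAGAACAATGATGT. The template strand is its reverse complement (complement TTAGTGTGCTCGACAACATAGTCCTCCGCCCATCGCCTATGGTTCTTGTTACTACA, then reverse).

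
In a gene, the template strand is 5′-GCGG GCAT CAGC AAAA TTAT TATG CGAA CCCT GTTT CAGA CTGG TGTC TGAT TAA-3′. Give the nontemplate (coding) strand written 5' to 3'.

The coding strand is complementary and antiparallel to the template: take the complement (A↔T, G↔C) and reverse.

5'-TTAATCAGACACCAGTCTGAAACAGGGTTCGCATAATAATTTTGCTGATGCCCGC-3'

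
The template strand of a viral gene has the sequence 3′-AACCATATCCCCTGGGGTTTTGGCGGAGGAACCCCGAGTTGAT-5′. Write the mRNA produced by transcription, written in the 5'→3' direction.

5'-UUGGUAUAGGGGACCCCAAAACCGCCUCCUUGGGGCUCAACUA-3'

Reading the template 3'→5' as shown, RNA polymerase pairs each base (A→U, T→A, G↔C) to build mRNA 5'→3' directly.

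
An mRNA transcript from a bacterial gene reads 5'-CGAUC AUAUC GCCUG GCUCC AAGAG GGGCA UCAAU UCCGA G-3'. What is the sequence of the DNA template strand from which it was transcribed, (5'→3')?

5'-CTCGGAATTGATGCCCCTCTTGGAGCCAGGCGATATGATCG-3'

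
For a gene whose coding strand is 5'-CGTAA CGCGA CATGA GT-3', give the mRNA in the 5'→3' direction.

mRNA has the coding-strand sequence with U in place of T.

5′-CGUAACGCGACAUGAGU-3′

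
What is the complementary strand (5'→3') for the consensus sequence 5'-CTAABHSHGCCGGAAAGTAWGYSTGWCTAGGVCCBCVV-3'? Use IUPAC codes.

Standard pairs A↔T, G↔C; ambiguity codes pair Y↔R, W↔W, S↔S, B↔V, H↔D. Complement (GATTVDSDCGGCCTTTCATWCRSACWGATCCBGGVGBB), then reverse for 5'→3'.

5'-BBGVGGBCCTAGWCASRCWTACTTTCCGGCDSDVTTAG-3'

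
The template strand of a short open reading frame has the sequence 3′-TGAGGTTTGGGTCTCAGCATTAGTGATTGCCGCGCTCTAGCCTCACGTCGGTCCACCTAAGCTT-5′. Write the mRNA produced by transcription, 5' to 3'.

5'-ACUCCAAACCCAGAGUCGUAAUCACUAACGGCGCGAGAUCGGAGUGCAGCCAGGUGGAUUCGAA-3'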